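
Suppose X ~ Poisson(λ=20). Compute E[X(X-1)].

E[X(X-1)] = E[X² - X] = E[X²] - E[X]
E[X] = 20
E[X²] = Var(X) + (E[X])² = 20 + (20)² = 420
E[X(X-1)] = 420 - 20 = 400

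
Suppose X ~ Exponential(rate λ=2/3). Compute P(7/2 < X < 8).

P(7/2 < X < 8) = ∫_{7/2}^{8} f(x) dx
where f(x) = \frac{2 e^{- \frac{2 x}{3}}}{3}
= - \frac{1 - e^{3}}{e^{\frac{16}{3}}}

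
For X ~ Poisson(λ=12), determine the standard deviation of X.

For X ~ Poisson(λ=12):
Var(X) = 12
SD(X) = √(Var(X)) = √(12) = 2 \sqrt{3}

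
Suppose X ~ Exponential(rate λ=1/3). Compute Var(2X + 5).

For X ~ Exponential(rate λ=1/3):
Var(X) = 9
Var(2X + 5) = (2)² × Var(X) = 4 × 9 = 36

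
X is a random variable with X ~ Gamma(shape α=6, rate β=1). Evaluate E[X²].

Using the identity E[X²] = Var(X) + (E[X])²:
E[X] = 6
Var(X) = 6
E[X²] = 6 + (6)²
= 42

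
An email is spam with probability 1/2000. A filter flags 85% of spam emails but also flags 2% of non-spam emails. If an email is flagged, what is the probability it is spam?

Let D = the rare event, + = positive/flagged.
P(D) = 1/2000
P(+|D) = 85/100 = 17/20
P(+|D') = 2/100 = 1/50
P(+) = P(+|D)P(D) + P(+|D')P(D')
     = \frac{17}{20} × \frac{1}{2000} + \frac{1}{50} × \frac{1999}{2000}
     = \frac{4083}{200000}
P(D|+) = P(+|D)P(D)/P(+) = \frac{85}{4083}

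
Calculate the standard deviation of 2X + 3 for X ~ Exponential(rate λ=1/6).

For X ~ Exponential(rate λ=1/6):
Var(X) = 36
SD(X) = √(Var(X)) = √(36) = 6
SD(2X + 3) = |2| × SD(X) = 2 × 6 = 12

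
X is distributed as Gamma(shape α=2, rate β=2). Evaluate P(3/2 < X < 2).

P(3/2 < X < 2) = ∫_{3/2}^{2} f(x) dx
where f(x) = 4 x e^{- 2 x}
= \frac{-5 + 4 e}{e^{4}}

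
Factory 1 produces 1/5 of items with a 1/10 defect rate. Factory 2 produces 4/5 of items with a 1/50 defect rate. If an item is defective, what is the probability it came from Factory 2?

Using Bayes' theorem:
P(F1) = 1/5, P(D|F1) = 1/10
P(F2) = 4/5, P(D|F2) = 1/50
P(D) = P(D|F1)P(F1) + P(D|F2)P(F2)
     = \frac{9}{250}
P(F2|D) = P(D|F2)P(F2) / P(D)
= \frac{4}{9}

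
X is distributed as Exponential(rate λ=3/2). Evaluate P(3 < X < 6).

P(3 < X < 6) = ∫_{3}^{6} f(x) dx
where f(x) = \frac{3 e^{- \frac{3 x}{2}}}{2}
= - \frac{1}{e^{9}} + e^{- \frac{9}{2}}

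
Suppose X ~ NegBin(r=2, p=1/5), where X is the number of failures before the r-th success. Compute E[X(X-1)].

E[X(X-1)] = E[X² - X] = E[X²] - E[X]
E[X] = 8
E[X²] = Var(X) + (E[X])² = 40 + (8)² = 104
E[X(X-1)] = 104 - 8 = 96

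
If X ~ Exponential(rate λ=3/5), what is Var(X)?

For X ~ Exponential(rate λ=3/5):
Var(X) = \frac{25}{9}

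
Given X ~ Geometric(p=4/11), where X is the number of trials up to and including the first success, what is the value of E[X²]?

Using the identity E[X²] = Var(X) + (E[X])²:
E[X] = \frac{11}{4}
Var(X) = \frac{77}{16}
E[X²] = \frac{77}{16} + (\frac{11}{4})²
= \frac{99}{8}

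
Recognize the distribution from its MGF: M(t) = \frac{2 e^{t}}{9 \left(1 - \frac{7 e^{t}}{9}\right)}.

The MGF M(t) = \frac{2 e^{t}}{9 \left(1 - \frac{7 e^{t}}{9}\right)} is the standard form for the Geometric distribution.
Comparing with the known MGF formula identifies: Geometric(p=2/9), X = trial number of first success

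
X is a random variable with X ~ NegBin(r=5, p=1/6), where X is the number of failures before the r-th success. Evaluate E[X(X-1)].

E[X(X-1)] = E[X² - X] = E[X²] - E[X]
E[X] = 25
E[X²] = Var(X) + (E[X])² = 150 + (25)² = 775
E[X(X-1)] = 775 - 25 = 750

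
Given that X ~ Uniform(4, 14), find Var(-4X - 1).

For X ~ Uniform(4, 14):
Var(X) = \frac{25}{3}
Var(-4X - 1) = (-4)² × Var(X) = 16 × \frac{25}{3} = \frac{400}{3}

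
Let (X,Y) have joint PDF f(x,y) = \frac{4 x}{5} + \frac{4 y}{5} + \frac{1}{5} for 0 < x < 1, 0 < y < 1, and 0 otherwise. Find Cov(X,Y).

E[XY] = ∫∫ xy × f(x,y) dx dy = \frac{19}{60}
E[X] = \frac{17}{30}
E[Y] = \frac{17}{30}
Cov(X,Y) = E[XY] - E[X]E[Y] = - \frac{1}{225}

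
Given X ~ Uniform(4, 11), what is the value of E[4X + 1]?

For X ~ Uniform(4, 11):
E[X] = \frac{15}{2}
E[4X + 1] = 4 × E[X] + 1 = 31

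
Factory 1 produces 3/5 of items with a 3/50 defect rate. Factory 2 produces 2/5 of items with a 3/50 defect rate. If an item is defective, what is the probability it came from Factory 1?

Using Bayes' theorem:
P(F1) = 3/5, P(D|F1) = 3/50
P(F2) = 2/5, P(D|F2) = 3/50
P(D) = P(D|F1)P(F1) + P(D|F2)P(F2)
     = \frac{3}{50}
P(F1|D) = P(D|F1)P(F1) / P(D)
= \frac{3}{5}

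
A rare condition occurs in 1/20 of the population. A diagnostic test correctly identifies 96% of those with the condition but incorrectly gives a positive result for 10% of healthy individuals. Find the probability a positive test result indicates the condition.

Let D = the rare event, + = positive/flagged.
P(D) = 1/20
P(+|D) = 96/100 = 24/25
P(+|D') = 10/100 = 1/10
P(+) = P(+|D)P(D) + P(+|D')P(D')
     = \frac{24}{25} × \frac{1}{20} + \frac{1}{10} × \frac{19}{20}
     = \frac{143}{1000}
P(D|+) = P(+|D)P(D)/P(+) = \frac{48}{143}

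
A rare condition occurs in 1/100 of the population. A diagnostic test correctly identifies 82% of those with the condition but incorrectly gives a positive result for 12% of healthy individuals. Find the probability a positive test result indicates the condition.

Let D = the rare event, + = positive/flagged.
P(D) = 1/100
P(+|D) = 82/100 = 41/50
P(+|D') = 12/100 = 3/25
P(+) = P(+|D)P(D) + P(+|D')P(D')
     = \frac{41}{50} × \frac{1}{100} + \frac{3}{25} × \frac{99}{100}
     = \frac{127}{1000}
P(D|+) = P(+|D)P(D)/P(+) = \frac{41}{635}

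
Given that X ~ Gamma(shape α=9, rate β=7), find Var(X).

For X ~ Gamma(shape α=9, rate β=7):
Var(X) = \frac{9}{49}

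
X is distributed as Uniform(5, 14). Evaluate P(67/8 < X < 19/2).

P(67/8 < X < 19/2) = ∫_{67/8}^{19/2} f(x) dx
where f(x) = \frac{1}{9}
= \frac{1}{8}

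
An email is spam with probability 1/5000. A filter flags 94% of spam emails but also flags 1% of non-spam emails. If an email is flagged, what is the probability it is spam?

Let D = the rare event, + = positive/flagged.
P(D) = 1/5000
P(+|D) = 94/100 = 47/50
P(+|D') = 1/100
P(+) = P(+|D)P(D) + P(+|D')P(D')
     = \frac{47}{50} × \frac{1}{5000} + \frac{1}{100} × \frac{4999}{5000}
     = \frac{5093}{500000}
P(D|+) = P(+|D)P(D)/P(+) = \frac{94}{5093}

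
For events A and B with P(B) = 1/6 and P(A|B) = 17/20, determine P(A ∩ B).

By definition, P(A|B) = P(A ∩ B) / P(B)
So P(A ∩ B) = P(A|B) × P(B)
= 17/20 × 1/6
= 17/120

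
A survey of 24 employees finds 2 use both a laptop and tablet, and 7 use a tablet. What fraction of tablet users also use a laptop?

P(A ∩ B) = 2/24 = 1/12
P(B) = 7/24
P(A|B) = P(A ∩ B) / P(B) = (1/12) / (7/24) = 2/7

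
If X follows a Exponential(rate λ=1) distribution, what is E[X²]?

Using the identity E[X²] = Var(X) + (E[X])²:
E[X] = 1
Var(X) = 1
E[X²] = 1 + (1)²
= 2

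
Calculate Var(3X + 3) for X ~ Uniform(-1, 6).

For X ~ Uniform(-1, 6):
Var(X) = \frac{49}{12}
Var(3X + 3) = (3)² × Var(X) = 9 × \frac{49}{12} = \frac{147}{4}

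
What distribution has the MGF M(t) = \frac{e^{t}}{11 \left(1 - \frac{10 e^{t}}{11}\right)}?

The MGF M(t) = \frac{e^{t}}{11 \left(1 - \frac{10 e^{t}}{11}\right)} is the standard form for the Geometric distribution.
Comparing with the known MGF formula identifies: Geometric(p=1/11), X = trial number of first success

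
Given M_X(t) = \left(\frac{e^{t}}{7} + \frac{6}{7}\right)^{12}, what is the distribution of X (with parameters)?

The MGF M(t) = \left(\frac{e^{t}}{7} + \frac{6}{7}\right)^{12} is the standard form for the Binomial distribution.
Comparing with the known MGF formula identifies: Binomial(n=12, p=1/7)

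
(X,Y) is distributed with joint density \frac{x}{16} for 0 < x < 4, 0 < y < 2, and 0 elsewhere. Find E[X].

f_X(x) = ∫_0^2 \frac{x}{16} dy = \frac{x}{8}
E[X] = ∫_0^4 x × (\frac{x}{8}) dx = \frac{8}{3}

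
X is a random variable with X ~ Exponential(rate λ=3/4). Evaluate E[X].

For X ~ Exponential(rate λ=3/4), the expected value is:
E[X] = \frac{4}{3}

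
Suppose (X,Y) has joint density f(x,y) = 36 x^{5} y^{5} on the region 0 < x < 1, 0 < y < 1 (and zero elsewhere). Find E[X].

E[X] = ∫_0^1 ∫_0^1 x × f(x,y) dy dx
= ∫_0^1 ∫_0^1 x × (36 x^{5} y^{5}) dy dx
= \frac{6}{7}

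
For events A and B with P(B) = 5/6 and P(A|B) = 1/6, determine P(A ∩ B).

By definition, P(A|B) = P(A ∩ B) / P(B)
So P(A ∩ B) = P(A|B) × P(B)
= 1/6 × 5/6
= 5/36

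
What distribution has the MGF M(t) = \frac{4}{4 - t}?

The MGF M(t) = \frac{4}{4 - t} is the standard form for the Exponential distribution.
Comparing with the known MGF formula identifies: Exponential(rate λ=4)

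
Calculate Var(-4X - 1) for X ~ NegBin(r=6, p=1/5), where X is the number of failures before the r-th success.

For X ~ NegBin(r=6, p=1/5), where X is the number of failures before the r-th success:
Var(X) = 120
Var(-4X - 1) = (-4)² × Var(X) = 16 × 120 = 1920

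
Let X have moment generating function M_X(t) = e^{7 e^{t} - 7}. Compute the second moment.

To find E[X^2], compute M^(2)(0):
M^(1)(t) = 7 e^{t} e^{7 e^{t} - 7}
M^(2)(t) = 49 e^{2 t} e^{7 e^{t} - 7} + 7 e^{t} e^{7 e^{t} - 7}
M^(2)(0) = 56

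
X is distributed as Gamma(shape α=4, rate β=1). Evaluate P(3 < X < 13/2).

P(3 < X < 13/2) = ∫_{3}^{13/2} f(x) dx
where f(x) = \frac{x^{3} e^{- x}}{6}
= - \frac{3571}{48 e^{\frac{13}{2}}} + \frac{13}{e^{3}}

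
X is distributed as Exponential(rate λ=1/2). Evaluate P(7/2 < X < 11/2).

P(7/2 < X < 11/2) = ∫_{7/2}^{11/2} f(x) dx
where f(x) = \frac{e^{- \frac{x}{2}}}{2}
= - \frac{1 - e}{e^{\frac{11}{4}}}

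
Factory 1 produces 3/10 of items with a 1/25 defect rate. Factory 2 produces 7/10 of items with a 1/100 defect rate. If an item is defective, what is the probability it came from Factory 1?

Using Bayes' theorem:
P(F1) = 3/10, P(D|F1) = 1/25
P(F2) = 7/10, P(D|F2) = 1/100
P(D) = P(D|F1)P(F1) + P(D|F2)P(F2)
     = \frac{19}{1000}
P(F1|D) = P(D|F1)P(F1) / P(D)
= \frac{12}{19}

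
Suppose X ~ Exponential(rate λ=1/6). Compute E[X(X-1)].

E[X(X-1)] = E[X² - X] = E[X²] - E[X]
E[X] = 6
E[X²] = Var(X) + (E[X])² = 36 + (6)² = 72
E[X(X-1)] = 72 - 6 = 66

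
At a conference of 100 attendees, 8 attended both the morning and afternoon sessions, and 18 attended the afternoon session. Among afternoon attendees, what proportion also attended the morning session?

P(A ∩ B) = 8/100 = 2/25
P(B) = 18/100 = 9/50
P(A|B) = P(A ∩ B) / P(B) = (2/25) / (9/50) = 4/9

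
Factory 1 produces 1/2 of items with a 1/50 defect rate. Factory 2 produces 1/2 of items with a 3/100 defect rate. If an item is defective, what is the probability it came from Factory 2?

Using Bayes' theorem:
P(F1) = 1/2, P(D|F1) = 1/50
P(F2) = 1/2, P(D|F2) = 3/100
P(D) = P(D|F1)P(F1) + P(D|F2)P(F2)
     = \frac{1}{40}
P(F2|D) = P(D|F2)P(F2) / P(D)
= \frac{3}{5}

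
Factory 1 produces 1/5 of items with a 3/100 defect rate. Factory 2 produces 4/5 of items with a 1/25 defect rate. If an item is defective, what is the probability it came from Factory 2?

Using Bayes' theorem:
P(F1) = 1/5, P(D|F1) = 3/100
P(F2) = 4/5, P(D|F2) = 1/25
P(D) = P(D|F1)P(F1) + P(D|F2)P(F2)
     = \frac{19}{500}
P(F2|D) = P(D|F2)P(F2) / P(D)
= \frac{16}{19}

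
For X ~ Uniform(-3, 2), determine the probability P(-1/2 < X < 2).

P(-1/2 < X < 2) = ∫_{-1/2}^{2} f(x) dx
where f(x) = \frac{1}{5}
= \frac{1}{2}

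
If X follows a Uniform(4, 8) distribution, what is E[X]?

For X ~ Uniform(4, 8), the expected value is:
E[X] = 6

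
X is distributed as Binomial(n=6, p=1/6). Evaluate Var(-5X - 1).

For X ~ Binomial(n=6, p=1/6):
Var(X) = \frac{5}{6}
Var(-5X - 1) = (-5)² × Var(X) = 25 × \frac{5}{6} = \frac{125}{6}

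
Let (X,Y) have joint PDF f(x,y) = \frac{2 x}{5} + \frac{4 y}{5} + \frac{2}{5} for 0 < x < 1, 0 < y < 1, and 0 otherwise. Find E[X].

E[X] = ∫_0^1 ∫_0^1 x × f(x,y) dy dx
= ∫_0^1 ∫_0^1 x × (\frac{2 x}{5} + \frac{4 y}{5} + \frac{2}{5}) dy dx
= \frac{8}{15}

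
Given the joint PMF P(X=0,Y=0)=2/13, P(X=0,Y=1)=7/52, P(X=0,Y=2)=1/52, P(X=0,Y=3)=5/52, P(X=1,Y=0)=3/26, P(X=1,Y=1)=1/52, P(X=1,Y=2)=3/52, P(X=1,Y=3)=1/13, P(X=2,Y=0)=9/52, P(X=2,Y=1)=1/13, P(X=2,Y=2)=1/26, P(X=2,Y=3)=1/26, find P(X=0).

P(X=0) = P(X=0,Y=0) + P(X=0,Y=1) + P(X=0,Y=2) + P(X=0,Y=3)
= 2/13 + 7/52 + 1/52 + 5/52
= 21/52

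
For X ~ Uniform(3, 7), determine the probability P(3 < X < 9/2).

P(3 < X < 9/2) = ∫_{3}^{9/2} f(x) dx
where f(x) = \frac{1}{4}
= \frac{3}{8}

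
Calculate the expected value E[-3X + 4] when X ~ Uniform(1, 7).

For X ~ Uniform(1, 7):
E[X] = 4
E[-3X + 4] = -3 × E[X] + 4 = -8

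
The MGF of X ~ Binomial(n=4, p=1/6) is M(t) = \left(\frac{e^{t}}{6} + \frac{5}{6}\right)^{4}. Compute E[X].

To find E[X], compute M^(1)(0):
M^(1)(t) = \frac{2 \left(\frac{e^{t}}{6} + \frac{5}{6}\right)^{3} e^{t}}{3}
M^(1)(0) = \frac{2}{3}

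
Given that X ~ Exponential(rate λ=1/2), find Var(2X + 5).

For X ~ Exponential(rate λ=1/2):
Var(X) = 4
Var(2X + 5) = (2)² × Var(X) = 4 × 4 = 16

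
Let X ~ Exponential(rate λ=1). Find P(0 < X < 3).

P(0 < X < 3) = ∫_{0}^{3} f(x) dx
where f(x) = e^{- x}
= 1 - e^{-3}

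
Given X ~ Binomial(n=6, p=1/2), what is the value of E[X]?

For X ~ Binomial(n=6, p=1/2), the expected value is:
E[X] = 3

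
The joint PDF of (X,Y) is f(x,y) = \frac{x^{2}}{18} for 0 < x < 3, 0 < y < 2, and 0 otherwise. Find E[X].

f_X(x) = ∫_0^2 \frac{x^{2}}{18} dy = \frac{x^{2}}{9}
E[X] = ∫_0^3 x × (\frac{x^{2}}{9}) dx = \frac{9}{4}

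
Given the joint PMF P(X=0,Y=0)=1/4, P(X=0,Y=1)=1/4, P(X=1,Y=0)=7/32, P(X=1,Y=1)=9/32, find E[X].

First find marginal of X:
P(X=0) = 1/2
P(X=1) = 1/2
E[X] = 0 × 1/2 + 1 × 1/2 = 1/2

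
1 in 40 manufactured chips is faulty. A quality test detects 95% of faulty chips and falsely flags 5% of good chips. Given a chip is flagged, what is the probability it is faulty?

Let D = the rare event, + = positive/flagged.
P(D) = 1/40
P(+|D) = 95/100 = 19/20
P(+|D') = 5/100 = 1/20
P(+) = P(+|D)P(D) + P(+|D')P(D')
     = \frac{19}{20} × \frac{1}{40} + \frac{1}{20} × \frac{39}{40}
     = \frac{29}{400}
P(D|+) = P(+|D)P(D)/P(+) = \frac{19}{58}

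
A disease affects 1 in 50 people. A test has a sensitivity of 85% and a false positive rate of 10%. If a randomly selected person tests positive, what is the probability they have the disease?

Let D = the rare event, + = positive/flagged.
P(D) = 1/50
P(+|D) = 85/100 = 17/20
P(+|D') = 10/100 = 1/10
P(+) = P(+|D)P(D) + P(+|D')P(D')
     = \frac{17}{20} × \frac{1}{50} + \frac{1}{10} × \frac{49}{50}
     = \frac{23}{200}
P(D|+) = P(+|D)P(D)/P(+) = \frac{17}{115}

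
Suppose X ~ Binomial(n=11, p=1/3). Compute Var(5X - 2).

For X ~ Binomial(n=11, p=1/3):
Var(X) = \frac{22}{9}
Var(5X - 2) = (5)² × Var(X) = 25 × \frac{22}{9} = \frac{550}{9}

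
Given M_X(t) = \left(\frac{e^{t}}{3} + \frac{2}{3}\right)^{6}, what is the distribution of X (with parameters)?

The MGF M(t) = \left(\frac{e^{t}}{3} + \frac{2}{3}\right)^{6} is the standard form for the Binomial distribution.
Comparing with the known MGF formula identifies: Binomial(n=6, p=1/3)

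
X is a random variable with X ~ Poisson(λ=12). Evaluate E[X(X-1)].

E[X(X-1)] = E[X² - X] = E[X²] - E[X]
E[X] = 12
E[X²] = Var(X) + (E[X])² = 12 + (12)² = 156
E[X(X-1)] = 156 - 12 = 144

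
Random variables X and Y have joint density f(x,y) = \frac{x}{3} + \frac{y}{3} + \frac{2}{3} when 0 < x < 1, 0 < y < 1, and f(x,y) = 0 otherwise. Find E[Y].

E[Y] = ∫_0^1 ∫_0^1 y × f(x,y) dx dy
= \frac{19}{36}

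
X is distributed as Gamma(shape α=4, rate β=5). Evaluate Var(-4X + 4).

For X ~ Gamma(shape α=4, rate β=5):
Var(X) = \frac{4}{25}
Var(-4X + 4) = (-4)² × Var(X) = 16 × \frac{4}{25} = \frac{64}{25}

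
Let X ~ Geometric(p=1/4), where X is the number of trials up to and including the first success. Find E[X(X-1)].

E[X(X-1)] = E[X² - X] = E[X²] - E[X]
E[X] = 4
E[X²] = Var(X) + (E[X])² = 12 + (4)² = 28
E[X(X-1)] = 28 - 4 = 24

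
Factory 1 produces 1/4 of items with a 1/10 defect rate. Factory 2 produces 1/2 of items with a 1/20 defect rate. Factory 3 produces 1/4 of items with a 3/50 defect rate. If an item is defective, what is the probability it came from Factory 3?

Using Bayes' theorem:
P(F1) = 1/4, P(D|F1) = 1/10
P(F2) = 1/2, P(D|F2) = 1/20
P(F3) = 1/4, P(D|F3) = 3/50
P(D) = P(D|F1)P(F1) + P(D|F2)P(F2) + P(D|F3)P(F3)
     = \frac{13}{200}
P(F3|D) = P(D|F3)P(F3) / P(D)
= \frac{3}{13}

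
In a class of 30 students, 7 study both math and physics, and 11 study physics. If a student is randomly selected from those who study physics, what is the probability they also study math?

P(A ∩ B) = 7/30
P(B) = 11/30
P(A|B) = P(A ∩ B) / P(B) = (7/30) / (11/30) = 7/11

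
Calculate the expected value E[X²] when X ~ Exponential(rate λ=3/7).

Using the identity E[X²] = Var(X) + (E[X])²:
E[X] = \frac{7}{3}
Var(X) = \frac{49}{9}
E[X²] = \frac{49}{9} + (\frac{7}{3})²
= \frac{98}{9}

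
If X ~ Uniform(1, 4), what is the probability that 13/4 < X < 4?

P(13/4 < X < 4) = ∫_{13/4}^{4} f(x) dx
where f(x) = \frac{1}{3}
= \frac{1}{4}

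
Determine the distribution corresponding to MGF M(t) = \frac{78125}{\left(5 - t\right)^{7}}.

The MGF M(t) = \frac{78125}{\left(5 - t\right)^{7}} is the standard form for the Gamma distribution.
Comparing with the known MGF formula identifies: Gamma(shape α=7, rate β=5)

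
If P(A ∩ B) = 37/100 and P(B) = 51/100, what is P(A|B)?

P(A|B) = P(A ∩ B) / P(B)
= (37/100) / (51/100)
= 37/51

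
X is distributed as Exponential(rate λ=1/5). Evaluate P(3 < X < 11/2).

P(3 < X < 11/2) = ∫_{3}^{11/2} f(x) dx
where f(x) = \frac{e^{- \frac{x}{5}}}{5}
= - \frac{1}{e^{\frac{11}{10}}} + e^{- \frac{3}{5}}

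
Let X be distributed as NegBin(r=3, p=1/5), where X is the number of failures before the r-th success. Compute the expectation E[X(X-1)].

E[X(X-1)] = E[X² - X] = E[X²] - E[X]
E[X] = 12
E[X²] = Var(X) + (E[X])² = 60 + (12)² = 204
E[X(X-1)] = 204 - 12 = 192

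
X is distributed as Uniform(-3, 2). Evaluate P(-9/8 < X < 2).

P(-9/8 < X < 2) = ∫_{-9/8}^{2} f(x) dx
where f(x) = \frac{1}{5}
= \frac{5}{8}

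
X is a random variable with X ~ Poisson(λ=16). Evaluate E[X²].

Using the identity E[X²] = Var(X) + (E[X])²:
E[X] = 16
Var(X) = 16
E[X²] = 16 + (16)²
= 272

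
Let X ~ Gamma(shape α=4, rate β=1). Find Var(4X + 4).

For X ~ Gamma(shape α=4, rate β=1):
Var(X) = 4
Var(4X + 4) = (4)² × Var(X) = 16 × 4 = 64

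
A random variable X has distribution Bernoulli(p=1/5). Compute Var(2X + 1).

For X ~ Bernoulli(p=1/5):
Var(X) = \frac{4}{25}
Var(2X + 1) = (2)² × Var(X) = 4 × \frac{4}{25} = \frac{16}{25}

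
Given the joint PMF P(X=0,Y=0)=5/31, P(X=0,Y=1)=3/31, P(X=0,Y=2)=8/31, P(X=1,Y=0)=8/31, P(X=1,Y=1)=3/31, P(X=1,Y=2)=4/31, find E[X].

First find marginal of X:
P(X=0) = 16/31
P(X=1) = 15/31
E[X] = 0 × 16/31 + 1 × 15/31 = 15/31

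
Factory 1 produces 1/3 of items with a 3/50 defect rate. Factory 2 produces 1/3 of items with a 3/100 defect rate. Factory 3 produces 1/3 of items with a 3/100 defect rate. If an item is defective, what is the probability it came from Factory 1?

Using Bayes' theorem:
P(F1) = 1/3, P(D|F1) = 3/50
P(F2) = 1/3, P(D|F2) = 3/100
P(F3) = 1/3, P(D|F3) = 3/100
P(D) = P(D|F1)P(F1) + P(D|F2)P(F2) + P(D|F3)P(F3)
     = \frac{1}{25}
P(F1|D) = P(D|F1)P(F1) / P(D)
= \frac{1}{2}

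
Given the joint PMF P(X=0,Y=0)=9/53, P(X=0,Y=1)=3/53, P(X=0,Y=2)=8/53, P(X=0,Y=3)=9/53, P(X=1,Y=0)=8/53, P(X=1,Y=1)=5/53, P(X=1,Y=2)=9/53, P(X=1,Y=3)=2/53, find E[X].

First find marginal of X:
P(X=0) = 29/53
P(X=1) = 24/53
E[X] = 0 × 29/53 + 1 × 24/53 = 24/53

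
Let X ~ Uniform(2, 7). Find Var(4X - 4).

For X ~ Uniform(2, 7):
Var(X) = \frac{25}{12}
Var(4X - 4) = (4)² × Var(X) = 16 × \frac{25}{12} = \frac{100}{3}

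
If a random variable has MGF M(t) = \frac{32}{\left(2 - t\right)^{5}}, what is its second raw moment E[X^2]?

To find E[X^2], compute M^(2)(0):
M^(1)(t) = \frac{160}{\left(2 - t\right)^{6}}
M^(2)(t) = \frac{960}{\left(2 - t\right)^{7}}
M^(2)(0) = \frac{15}{2}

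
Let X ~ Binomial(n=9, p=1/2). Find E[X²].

Using the identity E[X²] = Var(X) + (E[X])²:
E[X] = \frac{9}{2}
Var(X) = \frac{9}{4}
E[X²] = \frac{9}{4} + (\frac{9}{2})²
= \frac{45}{2}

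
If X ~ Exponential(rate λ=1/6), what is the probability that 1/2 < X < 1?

P(1/2 < X < 1) = ∫_{1/2}^{1} f(x) dx
where f(x) = \frac{e^{- \frac{x}{6}}}{6}
= - \frac{1}{e^{\frac{1}{6}}} + e^{- \frac{1}{12}}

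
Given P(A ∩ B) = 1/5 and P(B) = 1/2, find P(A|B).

P(A|B) = P(A ∩ B) / P(B)
= (1/5) / (1/2)
= 2/5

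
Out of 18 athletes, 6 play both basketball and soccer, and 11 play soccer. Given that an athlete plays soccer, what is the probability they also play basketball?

P(A ∩ B) = 6/18 = 1/3
P(B) = 11/18
P(A|B) = P(A ∩ B) / P(B) = (1/3) / (11/18) = 6/11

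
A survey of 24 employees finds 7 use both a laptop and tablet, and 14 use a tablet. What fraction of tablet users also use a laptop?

P(A ∩ B) = 7/24
P(B) = 14/24 = 7/12
P(A|B) = P(A ∩ B) / P(B) = (7/24) / (7/12) = 1/2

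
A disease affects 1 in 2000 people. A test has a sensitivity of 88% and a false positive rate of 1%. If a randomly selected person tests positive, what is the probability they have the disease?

Let D = the rare event, + = positive/flagged.
P(D) = 1/2000
P(+|D) = 88/100 = 22/25
P(+|D') = 1/100
P(+) = P(+|D)P(D) + P(+|D')P(D')
     = \frac{22}{25} × \frac{1}{2000} + \frac{1}{100} × \frac{1999}{2000}
     = \frac{2087}{200000}
P(D|+) = P(+|D)P(D)/P(+) = \frac{88}{2087}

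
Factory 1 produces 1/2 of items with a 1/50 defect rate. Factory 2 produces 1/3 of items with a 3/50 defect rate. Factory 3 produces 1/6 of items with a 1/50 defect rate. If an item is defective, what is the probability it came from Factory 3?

Using Bayes' theorem:
P(F1) = 1/2, P(D|F1) = 1/50
P(F2) = 1/3, P(D|F2) = 3/50
P(F3) = 1/6, P(D|F3) = 1/50
P(D) = P(D|F1)P(F1) + P(D|F2)P(F2) + P(D|F3)P(F3)
     = \frac{1}{30}
P(F3|D) = P(D|F3)P(F3) / P(D)
= \frac{1}{10}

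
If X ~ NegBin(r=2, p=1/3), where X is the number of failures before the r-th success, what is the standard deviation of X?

For X ~ NegBin(r=2, p=1/3), where X is the number of failures before the r-th success:
Var(X) = 12
SD(X) = √(Var(X)) = √(12) = 2 \sqrt{3}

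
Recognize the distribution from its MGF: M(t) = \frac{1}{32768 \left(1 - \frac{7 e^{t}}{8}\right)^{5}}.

The MGF M(t) = \frac{1}{32768 \left(1 - \frac{7 e^{t}}{8}\right)^{5}} is the standard form for the NegativeBinomial distribution.
Comparing with the known MGF formula identifies: NegBin(r=5, p=1/8), X = failures before r-th success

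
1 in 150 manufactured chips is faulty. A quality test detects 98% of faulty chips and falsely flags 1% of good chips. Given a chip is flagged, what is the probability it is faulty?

Let D = the rare event, + = positive/flagged.
P(D) = 1/150
P(+|D) = 98/100 = 49/50
P(+|D') = 1/100
P(+) = P(+|D)P(D) + P(+|D')P(D')
     = \frac{49}{50} × \frac{1}{150} + \frac{1}{100} × \frac{149}{150}
     = \frac{247}{15000}
P(D|+) = P(+|D)P(D)/P(+) = \frac{98}{247}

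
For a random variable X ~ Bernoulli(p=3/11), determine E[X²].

Using the identity E[X²] = Var(X) + (E[X])²:
E[X] = \frac{3}{11}
Var(X) = \frac{24}{121}
E[X²] = \frac{24}{121} + (\frac{3}{11})²
= \frac{3}{11}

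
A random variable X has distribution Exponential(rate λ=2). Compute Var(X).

For X ~ Exponential(rate λ=2):
Var(X) = \frac{1}{4}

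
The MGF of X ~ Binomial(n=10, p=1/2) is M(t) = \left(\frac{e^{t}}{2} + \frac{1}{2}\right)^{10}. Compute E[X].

To find E[X], compute M^(1)(0):
M^(1)(t) = 5 \left(\frac{e^{t}}{2} + \frac{1}{2}\right)^{9} e^{t}
M^(1)(0) = 5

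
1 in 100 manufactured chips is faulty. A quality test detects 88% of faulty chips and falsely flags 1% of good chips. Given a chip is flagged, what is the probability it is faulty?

Let D = the rare event, + = positive/flagged.
P(D) = 1/100
P(+|D) = 88/100 = 22/25
P(+|D') = 1/100
P(+) = P(+|D)P(D) + P(+|D')P(D')
     = \frac{22}{25} × \frac{1}{100} + \frac{1}{100} × \frac{99}{100}
     = \frac{187}{10000}
P(D|+) = P(+|D)P(D)/P(+) = \frac{8}{17}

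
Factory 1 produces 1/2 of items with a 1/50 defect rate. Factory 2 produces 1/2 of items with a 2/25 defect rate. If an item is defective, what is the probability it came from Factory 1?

Using Bayes' theorem:
P(F1) = 1/2, P(D|F1) = 1/50
P(F2) = 1/2, P(D|F2) = 2/25
P(D) = P(D|F1)P(F1) + P(D|F2)P(F2)
     = \frac{1}{20}
P(F1|D) = P(D|F1)P(F1) / P(D)
= \frac{1}{5}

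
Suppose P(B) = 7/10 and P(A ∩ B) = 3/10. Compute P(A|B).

P(A|B) = P(A ∩ B) / P(B)
= (3/10) / (7/10)
= 3/7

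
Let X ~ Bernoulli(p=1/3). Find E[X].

For X ~ Bernoulli(p=1/3), the expected value is:
E[X] = \frac{1}{3}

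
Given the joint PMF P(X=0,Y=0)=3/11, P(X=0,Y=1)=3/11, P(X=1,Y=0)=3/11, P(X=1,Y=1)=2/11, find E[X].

First find marginal of X:
P(X=0) = 6/11
P(X=1) = 5/11
E[X] = 0 × 6/11 + 1 × 5/11 = 5/11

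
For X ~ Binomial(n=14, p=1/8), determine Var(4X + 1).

For X ~ Binomial(n=14, p=1/8):
Var(X) = \frac{49}{32}
Var(4X + 1) = (4)² × Var(X) = 16 × \frac{49}{32} = \frac{49}{2}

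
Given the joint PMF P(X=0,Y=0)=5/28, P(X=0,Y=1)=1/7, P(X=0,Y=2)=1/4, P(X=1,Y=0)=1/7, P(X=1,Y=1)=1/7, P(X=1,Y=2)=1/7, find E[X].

First find marginal of X:
P(X=0) = 4/7
P(X=1) = 3/7
E[X] = 0 × 4/7 + 1 × 3/7 = 3/7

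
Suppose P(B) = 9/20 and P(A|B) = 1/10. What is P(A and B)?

By definition, P(A|B) = P(A ∩ B) / P(B)
So P(A ∩ B) = P(A|B) × P(B)
= 1/10 × 9/20
= 9/200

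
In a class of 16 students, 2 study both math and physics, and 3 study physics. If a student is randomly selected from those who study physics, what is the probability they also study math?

P(A ∩ B) = 2/16 = 1/8
P(B) = 3/16
P(A|B) = P(A ∩ B) / P(B) = (1/8) / (3/16) = 2/3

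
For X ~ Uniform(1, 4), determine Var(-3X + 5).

For X ~ Uniform(1, 4):
Var(X) = \frac{3}{4}
Var(-3X + 5) = (-3)² × Var(X) = 9 × \frac{3}{4} = \frac{27}{4}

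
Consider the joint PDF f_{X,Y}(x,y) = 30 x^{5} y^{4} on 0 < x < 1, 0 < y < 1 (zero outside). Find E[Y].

E[Y] = ∫_0^1 ∫_0^1 y × f(x,y) dx dy
= \frac{5}{6}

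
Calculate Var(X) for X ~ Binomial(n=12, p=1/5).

For X ~ Binomial(n=12, p=1/5):
Var(X) = \frac{48}{25}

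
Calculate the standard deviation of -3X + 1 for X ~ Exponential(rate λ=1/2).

For X ~ Exponential(rate λ=1/2):
Var(X) = 4
SD(X) = √(Var(X)) = √(4) = 2
SD(-3X + 1) = |-3| × SD(X) = 3 × 2 = 6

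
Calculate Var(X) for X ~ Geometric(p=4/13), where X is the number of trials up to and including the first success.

For X ~ Geometric(p=4/13), where X is the number of trials up to and including the first success:
Var(X) = \frac{117}{16}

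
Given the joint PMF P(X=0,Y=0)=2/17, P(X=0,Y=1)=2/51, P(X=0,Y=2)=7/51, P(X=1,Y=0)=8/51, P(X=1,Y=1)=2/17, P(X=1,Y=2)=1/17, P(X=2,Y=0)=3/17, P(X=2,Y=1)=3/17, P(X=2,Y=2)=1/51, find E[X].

First find marginal of X:
P(X=0) = 5/17
P(X=1) = 1/3
P(X=2) = 19/51
E[X] = 0 × 5/17 + 1 × 1/3 + 2 × 19/51 = 55/51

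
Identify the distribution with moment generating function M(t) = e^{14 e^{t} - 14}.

The MGF M(t) = e^{14 e^{t} - 14} is the standard form for the Poisson distribution.
Comparing with the known MGF formula identifies: Poisson(λ=14)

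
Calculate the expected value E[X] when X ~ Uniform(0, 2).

For X ~ Uniform(0, 2), the expected value is:
E[X] = 1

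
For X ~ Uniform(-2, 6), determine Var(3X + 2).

For X ~ Uniform(-2, 6):
Var(X) = \frac{16}{3}
Var(3X + 2) = (3)² × Var(X) = 9 × \frac{16}{3} = 48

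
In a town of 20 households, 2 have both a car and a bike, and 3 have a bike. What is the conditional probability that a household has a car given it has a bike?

P(A ∩ B) = 2/20 = 1/10
P(B) = 3/20
P(A|B) = P(A ∩ B) / P(B) = (1/10) / (3/20) = 2/3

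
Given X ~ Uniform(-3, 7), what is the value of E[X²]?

Using the identity E[X²] = Var(X) + (E[X])²:
E[X] = 2
Var(X) = \frac{25}{3}
E[X²] = \frac{25}{3} + (2)²
= \frac{37}{3}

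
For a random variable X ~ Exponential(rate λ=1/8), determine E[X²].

Using the identity E[X²] = Var(X) + (E[X])²:
E[X] = 8
Var(X) = 64
E[X²] = 64 + (8)²
= 128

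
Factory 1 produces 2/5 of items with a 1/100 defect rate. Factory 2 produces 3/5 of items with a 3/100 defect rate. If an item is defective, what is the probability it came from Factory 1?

Using Bayes' theorem:
P(F1) = 2/5, P(D|F1) = 1/100
P(F2) = 3/5, P(D|F2) = 3/100
P(D) = P(D|F1)P(F1) + P(D|F2)P(F2)
     = \frac{11}{500}
P(F1|D) = P(D|F1)P(F1) / P(D)
= \frac{2}{11}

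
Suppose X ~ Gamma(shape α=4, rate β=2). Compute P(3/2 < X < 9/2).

P(3/2 < X < 9/2) = ∫_{3/2}^{9/2} f(x) dx
where f(x) = \frac{8 x^{3} e^{- 2 x}}{3}
= \frac{-172 + 13 e^{6}}{e^{9}}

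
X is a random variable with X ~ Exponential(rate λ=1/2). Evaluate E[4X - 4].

For X ~ Exponential(rate λ=1/2):
E[X] = 2
E[4X - 4] = 4 × E[X] - 4 = 4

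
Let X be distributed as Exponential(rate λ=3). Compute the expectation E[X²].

Using the identity E[X²] = Var(X) + (E[X])²:
E[X] = \frac{1}{3}
Var(X) = \frac{1}{9}
E[X²] = \frac{1}{9} + (\frac{1}{3})²
= \frac{2}{9}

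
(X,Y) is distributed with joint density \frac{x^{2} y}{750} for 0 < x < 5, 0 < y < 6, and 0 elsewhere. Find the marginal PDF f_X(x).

f_X(x) = ∫_0^6 f(x,y) dy
= ∫_0^6 \frac{x^{2} y}{750} dy
= \frac{3 x^{2}}{125} for 0 < x < 5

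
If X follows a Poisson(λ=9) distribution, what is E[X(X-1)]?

E[X(X-1)] = E[X² - X] = E[X²] - E[X]
E[X] = 9
E[X²] = Var(X) + (E[X])² = 9 + (9)² = 90
E[X(X-1)] = 90 - 9 = 81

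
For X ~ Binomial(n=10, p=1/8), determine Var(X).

For X ~ Binomial(n=10, p=1/8):
Var(X) = \frac{35}{32}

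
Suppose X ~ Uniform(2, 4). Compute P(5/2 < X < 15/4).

P(5/2 < X < 15/4) = ∫_{5/2}^{15/4} f(x) dx
where f(x) = \frac{1}{2}
= \frac{5}{8}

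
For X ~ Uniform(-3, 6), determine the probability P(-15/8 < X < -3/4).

P(-15/8 < X < -3/4) = ∫_{-15/8}^{-3/4} f(x) dx
where f(x) = \frac{1}{9}
= \frac{1}{8}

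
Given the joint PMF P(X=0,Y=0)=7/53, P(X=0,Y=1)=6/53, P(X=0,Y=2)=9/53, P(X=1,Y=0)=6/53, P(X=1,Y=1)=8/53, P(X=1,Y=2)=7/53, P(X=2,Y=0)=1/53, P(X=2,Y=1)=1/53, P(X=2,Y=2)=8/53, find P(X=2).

P(X=2) = P(X=2,Y=0) + P(X=2,Y=1) + P(X=2,Y=2)
= 1/53 + 1/53 + 8/53
= 10/53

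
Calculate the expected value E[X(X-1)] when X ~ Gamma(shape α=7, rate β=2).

E[X(X-1)] = E[X² - X] = E[X²] - E[X]
E[X] = \frac{7}{2}
E[X²] = Var(X) + (E[X])² = \frac{7}{4} + (\frac{7}{2})² = 14
E[X(X-1)] = 14 - \frac{7}{2} = \frac{21}{2}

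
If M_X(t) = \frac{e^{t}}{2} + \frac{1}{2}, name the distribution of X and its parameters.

The MGF M(t) = \frac{e^{t}}{2} + \frac{1}{2} is the standard form for the Bernoulli distribution.
Comparing with the known MGF formula identifies: Bernoulli(p=1/2)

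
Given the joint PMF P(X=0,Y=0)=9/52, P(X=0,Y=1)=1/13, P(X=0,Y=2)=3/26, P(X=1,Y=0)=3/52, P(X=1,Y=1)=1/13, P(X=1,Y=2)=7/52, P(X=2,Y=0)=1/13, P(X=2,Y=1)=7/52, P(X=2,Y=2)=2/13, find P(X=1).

P(X=1) = P(X=1,Y=0) + P(X=1,Y=1) + P(X=1,Y=2)
= 3/52 + 1/13 + 7/52
= 7/26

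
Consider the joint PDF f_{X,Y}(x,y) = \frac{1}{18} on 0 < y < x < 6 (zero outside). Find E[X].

f_X(x) = ∫_0^x \frac{1}{18} dy = \frac{x}{18}
E[X] = ∫_0^6 x × (\frac{x}{18}) dx = 4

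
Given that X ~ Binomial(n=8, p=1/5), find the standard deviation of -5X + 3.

For X ~ Binomial(n=8, p=1/5):
Var(X) = \frac{32}{25}
SD(X) = √(Var(X)) = √(\frac{32}{25}) = \frac{4 \sqrt{2}}{5}
SD(-5X + 3) = |-5| × SD(X) = 5 × \frac{4 \sqrt{2}}{5} = 4 \sqrt{2}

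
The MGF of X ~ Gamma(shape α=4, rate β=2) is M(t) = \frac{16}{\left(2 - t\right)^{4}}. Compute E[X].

To find E[X], compute M^(1)(0):
M^(1)(t) = \frac{64}{\left(2 - t\right)^{5}}
M^(1)(0) = 2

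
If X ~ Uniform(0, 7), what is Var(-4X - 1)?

For X ~ Uniform(0, 7):
Var(X) = \frac{49}{12}
Var(-4X - 1) = (-4)² × Var(X) = 16 × \frac{49}{12} = \frac{196}{3}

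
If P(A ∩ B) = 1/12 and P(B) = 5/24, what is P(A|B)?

P(A|B) = P(A ∩ B) / P(B)
= (1/12) / (5/24)
= 2/5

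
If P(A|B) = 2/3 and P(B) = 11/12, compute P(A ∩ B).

By definition, P(A|B) = P(A ∩ B) / P(B)
So P(A ∩ B) = P(A|B) × P(B)
= 2/3 × 11/12
= 11/18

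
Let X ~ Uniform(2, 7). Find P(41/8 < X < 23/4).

P(41/8 < X < 23/4) = ∫_{41/8}^{23/4} f(x) dx
where f(x) = \frac{1}{5}
= \frac{1}{8}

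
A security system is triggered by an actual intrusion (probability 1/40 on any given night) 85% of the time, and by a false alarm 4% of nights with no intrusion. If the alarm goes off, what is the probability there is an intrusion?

Let D = the rare event, + = positive/flagged.
P(D) = 1/40
P(+|D) = 85/100 = 17/20
P(+|D') = 4/100 = 1/25
P(+) = P(+|D)P(D) + P(+|D')P(D')
     = \frac{17}{20} × \frac{1}{40} + \frac{1}{25} × \frac{39}{40}
     = \frac{241}{4000}
P(D|+) = P(+|D)P(D)/P(+) = \frac{85}{241}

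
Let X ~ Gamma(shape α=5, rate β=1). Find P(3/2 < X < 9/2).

P(3/2 < X < 9/2) = ∫_{3/2}^{9/2} f(x) dx
where f(x) = \frac{x^{4} e^{- x}}{24}
= \frac{-6131 + 563 e^{3}}{128 e^{\frac{9}{2}}}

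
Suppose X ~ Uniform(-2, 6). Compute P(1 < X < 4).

P(1 < X < 4) = ∫_{1}^{4} f(x) dx
where f(x) = \frac{1}{8}
= \frac{3}{8}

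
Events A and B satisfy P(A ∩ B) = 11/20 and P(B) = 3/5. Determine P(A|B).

P(A|B) = P(A ∩ B) / P(B)
= (11/20) / (3/5)
= 11/12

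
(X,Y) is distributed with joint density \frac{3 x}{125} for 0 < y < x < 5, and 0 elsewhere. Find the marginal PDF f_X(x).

f_X(x) = ∫_0^x \frac{3 x}{125} dy = \frac{3 x^{2}}{125}
for 0 < x < 5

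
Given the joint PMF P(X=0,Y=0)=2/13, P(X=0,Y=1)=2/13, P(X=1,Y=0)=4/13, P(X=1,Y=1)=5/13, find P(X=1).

P(X=1) = P(X=1,Y=0) + P(X=1,Y=1)
= 4/13 + 5/13
= 9/13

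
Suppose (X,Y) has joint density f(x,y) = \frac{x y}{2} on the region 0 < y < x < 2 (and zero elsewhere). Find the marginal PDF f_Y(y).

f_Y(y) = ∫_y^2 \frac{x y}{2} dx = - \frac{y^{3}}{4} + y
for 0 < y < 2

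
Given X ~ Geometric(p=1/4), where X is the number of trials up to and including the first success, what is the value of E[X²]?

Using the identity E[X²] = Var(X) + (E[X])²:
E[X] = 4
Var(X) = 12
E[X²] = 12 + (4)²
= 28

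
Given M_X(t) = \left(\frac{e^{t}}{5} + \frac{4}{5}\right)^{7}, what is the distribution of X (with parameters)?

The MGF M(t) = \left(\frac{e^{t}}{5} + \frac{4}{5}\right)^{7} is the standard form for the Binomial distribution.
Comparing with the known MGF formula identifies: Binomial(n=7, p=1/5)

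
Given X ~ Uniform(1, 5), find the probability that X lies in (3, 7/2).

P(3 < X < 7/2) = ∫_{3}^{7/2} f(x) dx
where f(x) = \frac{1}{4}
= \frac{1}{8}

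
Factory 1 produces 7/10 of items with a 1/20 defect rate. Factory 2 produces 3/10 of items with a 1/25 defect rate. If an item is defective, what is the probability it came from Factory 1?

Using Bayes' theorem:
P(F1) = 7/10, P(D|F1) = 1/20
P(F2) = 3/10, P(D|F2) = 1/25
P(D) = P(D|F1)P(F1) + P(D|F2)P(F2)
     = \frac{47}{1000}
P(F1|D) = P(D|F1)P(F1) / P(D)
= \frac{35}{47}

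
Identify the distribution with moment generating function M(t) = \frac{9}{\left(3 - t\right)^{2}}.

The MGF M(t) = \frac{9}{\left(3 - t\right)^{2}} is the standard form for the Gamma distribution.
Comparing with the known MGF formula identifies: Gamma(shape α=2, rate β=3)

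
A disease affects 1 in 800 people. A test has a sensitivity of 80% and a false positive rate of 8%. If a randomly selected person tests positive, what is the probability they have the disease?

Let D = the rare event, + = positive/flagged.
P(D) = 1/800
P(+|D) = 80/100 = 4/5
P(+|D') = 8/100 = 2/25
P(+) = P(+|D)P(D) + P(+|D')P(D')
     = \frac{4}{5} × \frac{1}{800} + \frac{2}{25} × \frac{799}{800}
     = \frac{809}{10000}
P(D|+) = P(+|D)P(D)/P(+) = \frac{10}{809}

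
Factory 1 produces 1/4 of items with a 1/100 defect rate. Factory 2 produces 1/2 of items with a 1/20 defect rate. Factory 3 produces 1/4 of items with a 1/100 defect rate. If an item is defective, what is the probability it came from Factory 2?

Using Bayes' theorem:
P(F1) = 1/4, P(D|F1) = 1/100
P(F2) = 1/2, P(D|F2) = 1/20
P(F3) = 1/4, P(D|F3) = 1/100
P(D) = P(D|F1)P(F1) + P(D|F2)P(F2) + P(D|F3)P(F3)
     = \frac{3}{100}
P(F2|D) = P(D|F2)P(F2) / P(D)
= \frac{5}{6}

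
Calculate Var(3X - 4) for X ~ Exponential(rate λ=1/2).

For X ~ Exponential(rate λ=1/2):
Var(X) = 4
Var(3X - 4) = (3)² × Var(X) = 9 × 4 = 36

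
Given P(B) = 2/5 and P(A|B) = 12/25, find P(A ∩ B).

By definition, P(A|B) = P(A ∩ B) / P(B)
So P(A ∩ B) = P(A|B) × P(B)
= 12/25 × 2/5
= 24/125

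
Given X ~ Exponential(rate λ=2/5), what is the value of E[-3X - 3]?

For X ~ Exponential(rate λ=2/5):
E[X] = \frac{5}{2}
E[-3X - 3] = -3 × E[X] - 3 = - \frac{21}{2}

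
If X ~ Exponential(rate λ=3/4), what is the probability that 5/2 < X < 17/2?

P(5/2 < X < 17/2) = ∫_{5/2}^{17/2} f(x) dx
where f(x) = \frac{3 e^{- \frac{3 x}{4}}}{4}
= - \frac{1 - e^{\frac{9}{2}}}{e^{\frac{51}{8}}}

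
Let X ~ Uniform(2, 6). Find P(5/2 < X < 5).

P(5/2 < X < 5) = ∫_{5/2}^{5} f(x) dx
where f(x) = \frac{1}{4}
= \frac{5}{8}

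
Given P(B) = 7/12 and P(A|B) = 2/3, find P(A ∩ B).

By definition, P(A|B) = P(A ∩ B) / P(B)
So P(A ∩ B) = P(A|B) × P(B)
= 2/3 × 7/12
= 7/18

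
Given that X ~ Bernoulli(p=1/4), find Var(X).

For X ~ Bernoulli(p=1/4):
Var(X) = \frac{3}{16}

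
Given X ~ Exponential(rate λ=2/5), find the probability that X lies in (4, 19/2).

P(4 < X < 19/2) = ∫_{4}^{19/2} f(x) dx
where f(x) = \frac{2 e^{- \frac{2 x}{5}}}{5}
= - \frac{1 - e^{\frac{11}{5}}}{e^{\frac{19}{5}}}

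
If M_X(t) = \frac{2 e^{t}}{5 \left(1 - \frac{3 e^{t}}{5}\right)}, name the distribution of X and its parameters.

The MGF M(t) = \frac{2 e^{t}}{5 \left(1 - \frac{3 e^{t}}{5}\right)} is the standard form for the Geometric distribution.
Comparing with the known MGF formula identifies: Geometric(p=2/5), X = trial number of first success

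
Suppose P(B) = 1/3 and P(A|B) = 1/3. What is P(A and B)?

By definition, P(A|B) = P(A ∩ B) / P(B)
So P(A ∩ B) = P(A|B) × P(B)
= 1/3 × 1/3
= 1/9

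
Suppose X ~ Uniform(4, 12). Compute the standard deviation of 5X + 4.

For X ~ Uniform(4, 12):
Var(X) = \frac{16}{3}
SD(X) = √(Var(X)) = √(\frac{16}{3}) = \frac{4 \sqrt{3}}{3}
SD(5X + 4) = |5| × SD(X) = 5 × \frac{4 \sqrt{3}}{3} = \frac{20 \sqrt{3}}{3}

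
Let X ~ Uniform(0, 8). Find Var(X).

For X ~ Uniform(0, 8):
Var(X) = \frac{16}{3}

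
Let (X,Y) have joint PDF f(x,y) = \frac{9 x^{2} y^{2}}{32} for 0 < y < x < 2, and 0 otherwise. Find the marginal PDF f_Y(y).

f_Y(y) = ∫_y^2 \frac{9 x^{2} y^{2}}{32} dx = \frac{3 y^{2} \left(8 - y^{3}\right)}{32}
for 0 < y < 2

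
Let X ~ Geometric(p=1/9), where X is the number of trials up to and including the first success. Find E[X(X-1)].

E[X(X-1)] = E[X² - X] = E[X²] - E[X]
E[X] = 9
E[X²] = Var(X) + (E[X])² = 72 + (9)² = 153
E[X(X-1)] = 153 - 9 = 144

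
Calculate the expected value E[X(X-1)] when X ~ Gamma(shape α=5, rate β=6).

E[X(X-1)] = E[X² - X] = E[X²] - E[X]
E[X] = \frac{5}{6}
E[X²] = Var(X) + (E[X])² = \frac{5}{36} + (\frac{5}{6})² = \frac{5}{6}
E[X(X-1)] = \frac{5}{6} - \frac{5}{6} = 0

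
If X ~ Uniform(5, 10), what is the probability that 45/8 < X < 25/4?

P(45/8 < X < 25/4) = ∫_{45/8}^{25/4} f(x) dx
where f(x) = \frac{1}{5}
= \frac{1}{8}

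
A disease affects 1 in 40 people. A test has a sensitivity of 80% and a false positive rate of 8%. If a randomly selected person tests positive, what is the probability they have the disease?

Let D = the rare event, + = positive/flagged.
P(D) = 1/40
P(+|D) = 80/100 = 4/5
P(+|D') = 8/100 = 2/25
P(+) = P(+|D)P(D) + P(+|D')P(D')
     = \frac{4}{5} × \frac{1}{40} + \frac{2}{25} × \frac{39}{40}
     = \frac{49}{500}
P(D|+) = P(+|D)P(D)/P(+) = \frac{10}{49}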